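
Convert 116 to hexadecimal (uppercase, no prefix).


116 = 74 hex

74


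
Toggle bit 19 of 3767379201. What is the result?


3767379201 ^ (1 << 19) = 3767379201 ^ 524288 = 3766854913

3766854913


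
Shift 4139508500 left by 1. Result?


0b11110110101110111110001100010100 << 1 = 0b111101101011101111100011000101000 = 8279017000

8279017000


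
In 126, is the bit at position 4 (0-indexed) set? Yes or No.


0b1111110, bit 4 = 1. Yes

Yes


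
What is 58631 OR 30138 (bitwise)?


0b1110010100000111 | 0b111010110111010 = 0b1111010110111111 = 62911

62911


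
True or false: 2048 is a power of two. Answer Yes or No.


0b100000000000. Only one bit set => Yes

Yes


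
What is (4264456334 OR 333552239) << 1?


Step 1: 4264456334 | 333552239 = 4293917423
Step 2: 4293917423 << 1 = 8587834846

8587834846


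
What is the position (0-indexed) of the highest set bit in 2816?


0b101100000000. Highest set bit at position 11

11


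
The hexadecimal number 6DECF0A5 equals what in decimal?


6DECF0A5 hex = 1844244645 decimal

1844244645


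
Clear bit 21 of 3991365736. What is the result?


3991365736 & ~(1 << 21) = 3989268584

3989268584


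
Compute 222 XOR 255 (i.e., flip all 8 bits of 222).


222 ^ 255 = 33

33


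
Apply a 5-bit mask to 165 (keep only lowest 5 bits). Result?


165 & 31 = 5

5


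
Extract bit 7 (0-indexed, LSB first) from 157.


0b10011101, position 7 = 1

1


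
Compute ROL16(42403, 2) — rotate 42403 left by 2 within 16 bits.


Rotate 0b1010010110100011 left by 2 (16-bit) = 0b1001011010001110 = 38542

38542


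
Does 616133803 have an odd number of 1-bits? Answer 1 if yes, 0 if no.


0b100100101110010111010010101011 has 16 ones => parity 0

0


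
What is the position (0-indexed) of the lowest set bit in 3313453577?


0b11000101011111110100101000001001. Lowest set bit at position 0

0


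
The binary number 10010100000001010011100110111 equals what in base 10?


10010100000001010011100110111 in decimal = 310421303

310421303


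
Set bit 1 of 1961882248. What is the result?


1961882248 | (1 << 1) = 1961882248 | 2 = 1961882250

1961882250


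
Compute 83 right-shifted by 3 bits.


0b1010011 >> 3 = 0b1010 = 10

10


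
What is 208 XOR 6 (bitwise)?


0b11010000 ^ 0b110 = 0b11010110 = 214

214


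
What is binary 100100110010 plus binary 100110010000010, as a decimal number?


100100110010 + 100110010000010 = 101010110110100 = 21940

21940


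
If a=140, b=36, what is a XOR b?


140 ^ 36 = 168

168


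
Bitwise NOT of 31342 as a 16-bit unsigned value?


~0b111101001101110 = 0b1000010110010001 = 34193 (16-bit unsigned)

34193


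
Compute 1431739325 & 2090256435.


0b1010101010101101001101110111101 & 0b1111100100101101100100000110011 = 0b1010100000101101000100000110001 = 1410762801

1410762801


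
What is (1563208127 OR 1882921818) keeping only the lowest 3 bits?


Step 1: 1563208127 | 1882921818 = 2101328895
Step 2: 2101328895 & 7 = 7

7


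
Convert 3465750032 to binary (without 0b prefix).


3465750032 = 11001110100100110010011000010000 in binary

11001110100100110010011000010000


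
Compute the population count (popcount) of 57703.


0b1110000101100111 has 9 set bits

9


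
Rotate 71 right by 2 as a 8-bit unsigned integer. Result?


Rotate 0b1000111 right by 2 (8-bit) = 0b11010001 = 209

209


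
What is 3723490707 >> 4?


0b11011101111011111111010110010011 >> 4 = 0b1101110111101111111101011001 = 232718169

232718169


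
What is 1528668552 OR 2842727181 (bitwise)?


0b1011011000111011010000110001000 | 0b10101001011100001001001100001101 = 0b11111011011111011011001110001101 = 4219319181

4219319181


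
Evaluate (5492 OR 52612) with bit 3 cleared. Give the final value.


Step 1: 5492 | 52612 = 56820
Step 2: 56820 & ~(1 << 3) = 56820

56820


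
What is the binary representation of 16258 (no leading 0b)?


16258 = 11111110000010 in binary

11111110000010


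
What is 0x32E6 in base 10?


32E6 hex = 13030 decimal

13030


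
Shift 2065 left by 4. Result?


0b100000010001 << 4 = 0b1000000100010000 = 33040

33040


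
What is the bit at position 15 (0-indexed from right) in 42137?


0b1010010010011001, position 15 = 1

1


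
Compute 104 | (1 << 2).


104 | (1 << 2) = 104 | 4 = 108

108


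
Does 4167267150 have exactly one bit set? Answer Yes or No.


0b11111000011000110111001101001110. Multiple bits set => No

No


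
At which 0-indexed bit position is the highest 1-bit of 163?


0b10100011. Highest set bit at position 7

7


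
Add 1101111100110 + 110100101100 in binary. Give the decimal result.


1101111100110 + 110100101100 = 10100100010010 = 10514

10514


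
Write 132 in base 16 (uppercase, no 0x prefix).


132 = 84 hex

84


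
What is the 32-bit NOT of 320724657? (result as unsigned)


~0b10011000111011101111010110001 = 0b11101100111000100010000101001110 = 3974242638 (32-bit unsigned)

3974242638


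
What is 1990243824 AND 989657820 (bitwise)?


0b1110110101000001011010111110000 & 0b111010111111001111101011011100 = 0b110010101000001011000011010000 = 849391824

849391824


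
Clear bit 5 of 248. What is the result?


248 & ~(1 << 5) = 216

216


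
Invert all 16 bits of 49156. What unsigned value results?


49156 ^ 65535 = 16379

16379


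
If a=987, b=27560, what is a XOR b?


987 ^ 27560 = 26739

26739


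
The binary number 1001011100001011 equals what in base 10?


1001011100001011 in decimal = 38667

38667


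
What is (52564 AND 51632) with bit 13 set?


Step 1: 52564 & 51632 = 51472
Step 2: 51472 | (1 << 13) = 51472 | 8192 = 59664

59664


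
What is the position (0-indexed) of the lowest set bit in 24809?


0b110000011101001. Lowest set bit at position 0

0


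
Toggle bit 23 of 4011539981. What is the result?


4011539981 ^ (1 << 23) = 4011539981 ^ 8388608 = 4019928589

4019928589


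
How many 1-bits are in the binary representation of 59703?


0b1110100100110111 has 10 set bits

10


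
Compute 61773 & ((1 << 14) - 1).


61773 & 16383 = 12621

12621


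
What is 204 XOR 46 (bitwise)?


0b11001100 ^ 0b101110 = 0b11100010 = 226

226


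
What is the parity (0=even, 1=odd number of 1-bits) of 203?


0b11001011 has 5 ones => parity 1

1


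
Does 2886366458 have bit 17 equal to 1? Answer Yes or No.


0b10101100000010100111010011111010, bit 17 = 1. Yes

Yes


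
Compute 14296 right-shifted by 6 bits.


0b11011111011000 >> 6 = 0b11011111 = 223

223


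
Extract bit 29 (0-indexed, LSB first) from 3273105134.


0b11000011000101111001111011101110, position 29 = 0

0


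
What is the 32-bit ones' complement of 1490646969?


1490646969 ^ 4294967295 = 2804320326

2804320326


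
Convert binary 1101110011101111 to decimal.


1101110011101111 in decimal = 56559

56559


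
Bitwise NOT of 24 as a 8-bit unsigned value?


~0b11000 = 0b11100111 = 231 (8-bit unsigned)

231


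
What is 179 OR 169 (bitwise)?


0b10110011 | 0b10101001 = 0b10111011 = 187

187


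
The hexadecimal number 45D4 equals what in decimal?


45D4 hex = 17876 decimal

17876


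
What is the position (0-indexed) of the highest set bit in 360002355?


0b10101011101010011001100110011. Highest set bit at position 28

28


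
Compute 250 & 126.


0b11111010 & 0b1111110 = 0b1111010 = 122

122


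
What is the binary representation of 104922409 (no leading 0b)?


104922409 = 110010000001111110100101001 in binary

110010000001111110100101001


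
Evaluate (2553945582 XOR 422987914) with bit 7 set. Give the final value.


Step 1: 2553945582 ^ 422987914 = 2165069156
Step 2: 2165069156 | (1 << 7) = 2165069156 | 128 = 2165069284

2165069284


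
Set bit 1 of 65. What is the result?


65 | (1 << 1) = 65 | 2 = 67

67


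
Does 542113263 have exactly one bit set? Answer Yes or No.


0b100000010011111111110111101111. Multiple bits set => No

No


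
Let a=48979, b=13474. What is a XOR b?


48979 ^ 13474 = 35825

35825


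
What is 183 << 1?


0b10110111 << 1 = 0b101101110 = 366

366


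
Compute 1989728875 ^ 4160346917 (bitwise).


0b1110110100110001101101001101011 ^ 0b11110111111110011101101100100101 = 0b10000001011000010000000101001110 = 2170618190

2170618190


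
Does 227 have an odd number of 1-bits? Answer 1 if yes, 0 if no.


0b11100011 has 5 ones => parity 1

1


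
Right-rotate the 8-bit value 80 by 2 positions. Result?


Rotate 0b1010000 right by 2 (8-bit) = 0b10100 = 20

20


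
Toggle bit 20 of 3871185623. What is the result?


3871185623 ^ (1 << 20) = 3871185623 ^ 1048576 = 3870137047

3870137047


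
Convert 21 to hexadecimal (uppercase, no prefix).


21 = 15 hex

15


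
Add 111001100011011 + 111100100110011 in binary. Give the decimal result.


111001100011011 + 111100100110011 = 1110110001001110 = 60494

60494


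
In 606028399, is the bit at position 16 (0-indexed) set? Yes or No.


0b100100000111110100001001101111, bit 16 = 1. Yes

Yes


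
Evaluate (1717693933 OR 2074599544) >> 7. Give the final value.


Step 1: 1717693933 | 2074599544 = 2145906173
Step 2: 2145906173 >> 7 = 16764891

16764891


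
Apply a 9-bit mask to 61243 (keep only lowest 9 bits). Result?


61243 & 511 = 315

315


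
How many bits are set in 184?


0b10111000 has 4 set bits

4


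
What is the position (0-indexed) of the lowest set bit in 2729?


0b101010101001. Lowest set bit at position 0

0


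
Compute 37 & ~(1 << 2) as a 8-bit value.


37 & ~(1 << 2) = 33

33


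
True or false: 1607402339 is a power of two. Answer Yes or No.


0b1011111110011110000001101100011. Multiple bits set => No

No


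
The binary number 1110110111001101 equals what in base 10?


1110110111001101 in decimal = 60877

60877


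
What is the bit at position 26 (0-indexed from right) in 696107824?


0b101001011111011100001100110000, position 26 = 0

0


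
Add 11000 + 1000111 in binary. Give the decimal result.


11000 + 1000111 = 1011111 = 95

95


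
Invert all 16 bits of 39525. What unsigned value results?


39525 ^ 65535 = 26010

26010


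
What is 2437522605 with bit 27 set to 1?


2437522605 | (1 << 27) = 2437522605 | 134217728 = 2571740333

2571740333


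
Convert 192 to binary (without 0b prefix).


192 = 11000000 in binary

11000000


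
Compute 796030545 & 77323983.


0b101111011100100111011001010001 & 0b100100110111101111011001111 = 0b100000100100101011001000001 = 68310593

68310593


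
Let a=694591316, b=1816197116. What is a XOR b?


694591316 ^ 1816197116 = 1160145064

1160145064


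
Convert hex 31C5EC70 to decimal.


31C5EC70 hex = 835054704 decimal

835054704


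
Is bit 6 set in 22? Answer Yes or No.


0b10110, bit 6 = 0. No

No


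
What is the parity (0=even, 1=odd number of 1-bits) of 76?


0b1001100 has 3 ones => parity 1

1


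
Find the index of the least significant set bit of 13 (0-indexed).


0b1101. Lowest set bit at position 0

0


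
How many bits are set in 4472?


0b1000101111000 has 6 set bits

6


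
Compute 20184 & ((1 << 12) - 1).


20184 & 4095 = 3800

3800


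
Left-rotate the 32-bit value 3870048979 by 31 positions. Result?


Rotate 0b11100110101011000100001011010011 left by 31 (32-bit) = 0b11110011010101100010000101101001 = 4082508137

4082508137


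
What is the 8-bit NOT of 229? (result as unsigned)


~0b11100101 = 0b11010 = 26 (8-bit unsigned)

26


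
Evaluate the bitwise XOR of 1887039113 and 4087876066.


0b1110000011110011110111010001001 ^ 0b11110011101010000000100111100010 = 0b10000011110100011110011101101011 = 2211571563

2211571563


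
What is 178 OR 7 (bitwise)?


0b10110010 | 0b111 = 0b10110111 = 183

183


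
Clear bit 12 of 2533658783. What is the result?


2533658783 & ~(1 << 12) = 2533654687

2533654687


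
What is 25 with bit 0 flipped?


25 ^ (1 << 0) = 25 ^ 1 = 24

24


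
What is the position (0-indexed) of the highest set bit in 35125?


0b1000100100110101. Highest set bit at position 15

15


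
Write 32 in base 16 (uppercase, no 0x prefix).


32 = 20 hex

20


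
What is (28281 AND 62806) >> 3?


Step 1: 28281 & 62806 = 25680
Step 2: 25680 >> 3 = 3210

3210


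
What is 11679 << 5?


0b10110110011111 << 5 = 0b1011011001111100000 = 373728

373728


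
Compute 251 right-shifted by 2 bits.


0b11111011 >> 2 = 0b111110 = 62

62


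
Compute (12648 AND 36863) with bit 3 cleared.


Step 1: 12648 & 36863 = 360
Step 2: 360 & ~(1 << 3) = 352

352


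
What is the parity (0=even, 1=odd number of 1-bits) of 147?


0b10010011 has 4 ones => parity 0

0


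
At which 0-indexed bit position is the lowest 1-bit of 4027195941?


0b11110000000010100010001000100101. Lowest set bit at position 0

0


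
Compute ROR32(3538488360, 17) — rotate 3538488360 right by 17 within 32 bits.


Rotate 0b11010010111010010000110000101000 right by 17 (32-bit) = 0b10000110000101000110100101110100 = 2249484660

2249484660


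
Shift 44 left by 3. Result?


0b101100 << 3 = 0b101100000 = 352

352


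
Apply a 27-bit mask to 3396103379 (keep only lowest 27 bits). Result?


3396103379 & 134217727 = 40660179

40660179


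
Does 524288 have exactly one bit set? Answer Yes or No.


0b10000000000000000000. Only one bit set => Yes

Yes


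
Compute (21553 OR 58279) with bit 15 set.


Step 1: 21553 | 58279 = 63415
Step 2: 63415 | (1 << 15) = 63415 | 32768 = 63415

63415


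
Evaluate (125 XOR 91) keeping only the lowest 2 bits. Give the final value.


Step 1: 125 ^ 91 = 38
Step 2: 38 & 3 = 2

2


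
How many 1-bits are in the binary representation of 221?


0b11011101 has 6 set bits

6


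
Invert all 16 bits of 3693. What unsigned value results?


3693 ^ 65535 = 61842

61842


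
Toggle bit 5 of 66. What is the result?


66 ^ (1 << 5) = 66 ^ 32 = 98

98


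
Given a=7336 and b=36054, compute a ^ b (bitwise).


7336 ^ 36054 = 36990

36990


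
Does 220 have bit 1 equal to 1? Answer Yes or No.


0b11011100, bit 1 = 0. No

No


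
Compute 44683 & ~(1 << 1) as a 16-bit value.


44683 & ~(1 << 1) = 44681

44681


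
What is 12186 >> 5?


0b10111110011010 >> 5 = 0b101111100 = 380

380


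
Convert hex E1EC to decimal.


E1EC hex = 57836 decimal

57836


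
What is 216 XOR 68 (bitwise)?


0b11011000 ^ 0b1000100 = 0b10011100 = 156

156


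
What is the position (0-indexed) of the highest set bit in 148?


0b10010100. Highest set bit at position 7

7


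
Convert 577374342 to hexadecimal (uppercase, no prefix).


577374342 = 226A0886 hex

226A0886


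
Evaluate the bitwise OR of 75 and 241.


0b1001011 | 0b11110001 = 0b11111011 = 251

251


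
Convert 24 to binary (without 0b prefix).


24 = 11000 in binary

11000


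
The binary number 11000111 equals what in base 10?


11000111 in decimal = 199

199


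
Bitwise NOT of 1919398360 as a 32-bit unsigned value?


~0b1110010011001111011000111011000 = 0b10001101100110000100111000100111 = 2375568935 (32-bit unsigned)

2375568935


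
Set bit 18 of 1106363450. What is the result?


1106363450 | (1 << 18) = 1106363450 | 262144 = 1106625594

1106625594


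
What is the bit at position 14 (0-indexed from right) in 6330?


0b1100010111010, position 14 = 0

0


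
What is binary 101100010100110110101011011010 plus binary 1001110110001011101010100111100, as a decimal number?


101100010100110110101011011010 + 1001110110001011101010100111100 = 1111011000110010100000000010110 = 2065252374

2065252374


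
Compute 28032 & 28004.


0b110110110000000 & 0b110110101100100 = 0b110110100000000 = 27904

27904


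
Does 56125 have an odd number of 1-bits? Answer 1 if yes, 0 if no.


0b1101101100111101 has 11 ones => parity 1

1


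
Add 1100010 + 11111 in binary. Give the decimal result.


1100010 + 11111 = 10000001 = 129

129


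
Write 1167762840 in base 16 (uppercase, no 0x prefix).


1167762840 = 459AA598 hex

459AA598


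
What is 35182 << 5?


0b1000100101101110 << 5 = 0b100010010110111000000 = 1125824

1125824


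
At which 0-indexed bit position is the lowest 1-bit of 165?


0b10100101. Lowest set bit at position 0

0


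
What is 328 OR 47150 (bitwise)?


0b101001000 | 0b1011100000101110 = 0b1011100101101110 = 47470

47470


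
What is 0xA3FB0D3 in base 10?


A3FB0D3 hex = 171946195 decimal

171946195


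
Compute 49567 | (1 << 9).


49567 | (1 << 9) = 49567 | 512 = 50079

50079


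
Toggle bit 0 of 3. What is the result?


3 ^ (1 << 0) = 3 ^ 1 = 2

2


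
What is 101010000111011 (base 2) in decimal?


101010000111011 in decimal = 21563

21563


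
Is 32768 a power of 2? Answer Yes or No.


0b1000000000000000. Only one bit set => Yes

Yes


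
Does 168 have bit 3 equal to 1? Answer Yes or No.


0b10101000, bit 3 = 1. Yes

Yes


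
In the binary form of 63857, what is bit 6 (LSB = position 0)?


0b1111100101110001, position 6 = 1

1


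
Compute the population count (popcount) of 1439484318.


0b1010101110011001100100110011110 has 17 set bits

17


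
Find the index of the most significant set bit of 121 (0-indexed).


0b1111001. Highest set bit at position 6

6


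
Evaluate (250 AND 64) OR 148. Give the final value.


Step 1: 250 & 64 = 64
Step 2: 64 | 148 = 212

212


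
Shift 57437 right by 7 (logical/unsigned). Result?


0b1110000001011101 >> 7 = 0b111000000 = 448

448


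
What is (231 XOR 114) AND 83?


Step 1: 231 ^ 114 = 149
Step 2: 149 & 83 = 17

17


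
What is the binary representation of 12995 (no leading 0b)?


12995 = 11001011000011 in binary

11001011000011


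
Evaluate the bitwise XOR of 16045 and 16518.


0b11111010101101 ^ 0b100000010000110 = 0b111111000101011 = 32299

32299


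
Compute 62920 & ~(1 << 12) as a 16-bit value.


62920 & ~(1 << 12) = 58824

58824


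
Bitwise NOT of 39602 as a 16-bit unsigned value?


~0b1001101010110010 = 0b110010101001101 = 25933 (16-bit unsigned)

25933


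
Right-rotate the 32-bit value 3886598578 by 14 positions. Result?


Rotate 0b11100111101010001100100110110010 right by 14 (32-bit) = 0b100110110010111001111010100011 = 650878627

650878627


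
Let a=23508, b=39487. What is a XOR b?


23508 ^ 39487 = 49643

49643


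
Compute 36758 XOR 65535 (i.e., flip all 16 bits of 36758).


36758 ^ 65535 = 28777

28777


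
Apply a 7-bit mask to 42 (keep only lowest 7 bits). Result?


42 & 127 = 42

42


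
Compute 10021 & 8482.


0b10011100100101 & 0b10000100100010 = 0b10000100100000 = 8480

8480


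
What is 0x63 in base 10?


63 hex = 99 decimal

99


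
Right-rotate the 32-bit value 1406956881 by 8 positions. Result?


Rotate 0b1010011110111000111010101010001 right by 8 (32-bit) = 0b1010001010100111101110001110101 = 1364450421

1364450421


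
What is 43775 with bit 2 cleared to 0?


43775 & ~(1 << 2) = 43771

43771


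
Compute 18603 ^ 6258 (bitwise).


0b100100010101011 ^ 0b1100001110010 = 0b101000011011001 = 20697

20697


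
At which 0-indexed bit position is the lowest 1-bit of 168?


0b10101000. Lowest set bit at position 3

3


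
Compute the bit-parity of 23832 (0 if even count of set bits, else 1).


0b101110100011000 has 7 ones => parity 1

1


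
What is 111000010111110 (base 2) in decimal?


111000010111110 in decimal = 28862

28862


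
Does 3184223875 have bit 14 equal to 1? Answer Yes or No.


0b10111101110010110110011010000011, bit 14 = 1. Yes

Yes


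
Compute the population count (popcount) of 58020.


0b1110001010100100 has 7 set bits

7


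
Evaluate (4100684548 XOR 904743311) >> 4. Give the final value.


Step 1: 4100684548 ^ 904743311 = 3246797451
Step 2: 3246797451 >> 4 = 202924840

202924840


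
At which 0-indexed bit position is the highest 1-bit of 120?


0b1111000. Highest set bit at position 6

6


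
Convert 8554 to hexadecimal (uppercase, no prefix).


8554 = 216A hex

216A


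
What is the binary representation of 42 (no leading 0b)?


42 = 101010 in binary

101010


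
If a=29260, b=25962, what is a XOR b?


29260 ^ 25962 = 5926

5926


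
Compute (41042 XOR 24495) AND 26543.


Step 1: 41042 ^ 24495 = 65533
Step 2: 65533 & 26543 = 26541

26541


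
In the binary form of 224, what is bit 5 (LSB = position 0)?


0b11100000, position 5 = 1

1


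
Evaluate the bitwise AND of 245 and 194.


0b11110101 & 0b11000010 = 0b11000000 = 192

192


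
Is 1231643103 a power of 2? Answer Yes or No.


0b1001001011010010110000111011111. Multiple bits set => No

No


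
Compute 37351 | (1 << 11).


37351 | (1 << 11) = 37351 | 2048 = 39399

39399


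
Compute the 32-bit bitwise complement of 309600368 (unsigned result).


~0b10010011101000010000001110000 = 0b11101101100010111101111110001111 = 3985366927 (32-bit unsigned)

3985366927


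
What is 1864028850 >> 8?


0b1101111000110101101001010110010 >> 8 = 0b11011110001101011010010 = 7281362

7281362


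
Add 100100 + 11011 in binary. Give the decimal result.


100100 + 11011 = 111111 = 63

63


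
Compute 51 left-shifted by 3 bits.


0b110011 << 3 = 0b110011000 = 408

408


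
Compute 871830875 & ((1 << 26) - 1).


871830875 & 67108863 = 66524507

66524507


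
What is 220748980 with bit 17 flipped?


220748980 ^ (1 << 17) = 220748980 ^ 131072 = 220880052

220880052


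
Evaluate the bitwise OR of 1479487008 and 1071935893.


0b1011000001011110010111000100000 | 0b111111111001000111000110010101 = 0b1111111111011110111111110110101 = 2146402229

2146402229


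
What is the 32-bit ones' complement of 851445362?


851445362 ^ 4294967295 = 3443521933

3443521933


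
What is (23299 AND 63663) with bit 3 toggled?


Step 1: 23299 & 63663 = 22531
Step 2: 22531 ^ (1 << 3) = 22531 ^ 8 = 22539

22539


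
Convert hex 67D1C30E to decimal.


67D1C30E hex = 1741800206 decimal

1741800206


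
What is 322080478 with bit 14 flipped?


322080478 ^ (1 << 14) = 322080478 ^ 16384 = 322096862

322096862


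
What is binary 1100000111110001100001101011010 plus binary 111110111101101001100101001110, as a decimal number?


1100000111110001100001101011010 + 111110111101101001100101001110 = 10011111111011110101110010101000 = 2683264168

2683264168


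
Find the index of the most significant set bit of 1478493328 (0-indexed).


0b1011000001000000000010010010000. Highest set bit at position 30

30


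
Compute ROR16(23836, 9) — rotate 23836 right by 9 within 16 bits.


Rotate 0b101110100011100 right by 9 (16-bit) = 0b1000111000101110 = 36398

36398


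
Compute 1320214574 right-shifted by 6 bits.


0b1001110101100001110000000101110 >> 6 = 0b1001110101100001110000000 = 20628352

20628352


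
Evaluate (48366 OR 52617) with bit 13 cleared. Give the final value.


Step 1: 48366 | 52617 = 65007
Step 2: 65007 & ~(1 << 13) = 56815

56815


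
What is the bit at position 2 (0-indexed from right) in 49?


0b110001, position 2 = 0

0


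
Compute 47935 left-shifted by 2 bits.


0b1011101100111111 << 2 = 0b101110110011111100 = 191740

191740


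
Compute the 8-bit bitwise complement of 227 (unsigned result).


~0b11100011 = 0b11100 = 28 (8-bit unsigned)

28


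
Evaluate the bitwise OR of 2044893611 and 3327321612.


0b1111001111000101001100110101011 | 0b11000110010100101110011000001100 = 0b11111111111100101111111110101111 = 4294115247

4294115247


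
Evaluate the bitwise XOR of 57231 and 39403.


0b1101111110001111 ^ 0b1001100111101011 = 0b100011001100100 = 18020

18020


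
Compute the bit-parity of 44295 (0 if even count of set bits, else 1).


0b1010110100000111 has 8 ones => parity 0

0


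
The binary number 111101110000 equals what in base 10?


111101110000 in decimal = 3952

3952


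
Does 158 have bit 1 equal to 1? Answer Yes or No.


0b10011110, bit 1 = 1. Yes

Yes


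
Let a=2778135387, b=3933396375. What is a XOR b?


2778135387 ^ 3933396375 = 1340352204

1340352204


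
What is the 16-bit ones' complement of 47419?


47419 ^ 65535 = 18116

18116


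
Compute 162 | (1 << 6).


162 | (1 << 6) = 162 | 64 = 226

226


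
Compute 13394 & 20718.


0b11010001010010 & 0b101000011101110 = 0b1000001000010 = 4162

4162


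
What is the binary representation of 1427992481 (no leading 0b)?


1427992481 = 1010101000111010110111110100001 in binary

1010101000111010110111110100001


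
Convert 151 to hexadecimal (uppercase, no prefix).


151 = 97 hex

97


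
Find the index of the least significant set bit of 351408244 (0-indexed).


0b10100111100100001000001110100. Lowest set bit at position 2

2


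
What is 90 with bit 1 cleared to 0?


90 & ~(1 << 1) = 88

88


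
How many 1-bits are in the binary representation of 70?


0b1000110 has 3 set bits

3


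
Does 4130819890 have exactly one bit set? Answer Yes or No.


0b11110110001101110100111100110010. Multiple bits set => No

No


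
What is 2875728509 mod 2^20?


2875728509 & 1048575 = 533117

533117


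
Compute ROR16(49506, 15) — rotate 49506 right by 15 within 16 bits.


Rotate 0b1100000101100010 right by 15 (16-bit) = 0b1000001011000101 = 33477

33477


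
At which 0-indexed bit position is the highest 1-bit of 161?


0b10100001. Highest set bit at position 7

7


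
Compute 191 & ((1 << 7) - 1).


191 & 127 = 63

63


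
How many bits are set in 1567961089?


0b1011101011101010011000000000001 has 13 set bits

13


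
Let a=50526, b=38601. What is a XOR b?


50526 ^ 38601 = 21399

21399


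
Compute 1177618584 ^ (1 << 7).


1177618584 ^ (1 << 7) = 1177618584 ^ 128 = 1177618456

1177618456


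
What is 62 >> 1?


0b111110 >> 1 = 0b11111 = 31

31


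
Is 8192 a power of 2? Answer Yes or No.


0b10000000000000. Only one bit set => Yes

Yes


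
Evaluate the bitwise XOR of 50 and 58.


0b110010 ^ 0b111010 = 0b1000 = 8

8


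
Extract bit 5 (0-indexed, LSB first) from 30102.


0b111010110010110, position 5 = 0

0


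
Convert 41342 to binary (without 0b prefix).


41342 = 1010000101111110 in binary

1010000101111110


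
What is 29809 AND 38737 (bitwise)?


0b111010001110001 & 0b1001011101010001 = 0b1010001010001 = 5201

5201


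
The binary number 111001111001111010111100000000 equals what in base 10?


111001111001111010111100000000 in decimal = 971484928

971484928


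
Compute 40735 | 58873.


0b1001111100011111 | 0b1110010111111001 = 0b1111111111111111 = 65535

65535


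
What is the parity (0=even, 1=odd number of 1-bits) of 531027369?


0b11111101001101101010110101001 has 18 ones => parity 0

0


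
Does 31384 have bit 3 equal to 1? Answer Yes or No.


0b111101010011000, bit 3 = 1. Yes

Yes


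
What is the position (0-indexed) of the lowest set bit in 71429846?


0b100010000011110111011010110. Lowest set bit at position 1

1


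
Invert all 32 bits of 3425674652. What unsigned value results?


3425674652 ^ 4294967295 = 869292643

869292643


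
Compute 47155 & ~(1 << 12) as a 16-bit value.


47155 & ~(1 << 12) = 43059

43059


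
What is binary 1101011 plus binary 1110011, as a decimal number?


1101011 + 1110011 = 11011110 = 222

222


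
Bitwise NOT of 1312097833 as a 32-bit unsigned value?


~0b1001110001101010000011000101001 = 0b10110001110010101111100111010110 = 2982869462 (32-bit unsigned)

2982869462


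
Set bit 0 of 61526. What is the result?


61526 | (1 << 0) = 61526 | 1 = 61527

61527


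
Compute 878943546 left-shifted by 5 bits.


0b110100011000111001110100111010 << 5 = 0b11010001100011100111010011101000000 = 28126193472

28126193472


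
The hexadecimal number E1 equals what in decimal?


E1 hex = 225 decimal

225


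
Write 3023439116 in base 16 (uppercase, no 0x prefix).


3023439116 = B436050C hex

B436050C


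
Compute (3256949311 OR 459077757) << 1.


Step 1: 3256949311 | 459077757 = 3682466431
Step 2: 3682466431 << 1 = 7364932862

7364932862


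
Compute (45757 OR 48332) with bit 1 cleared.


Step 1: 45757 | 48332 = 48893
Step 2: 48893 & ~(1 << 1) = 48893

48893


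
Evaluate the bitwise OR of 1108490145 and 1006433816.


0b1000010000100100011011110100001 | 0b111011111111001111011000011000 = 0b1111011111111101111011110111001 = 2080307129

2080307129


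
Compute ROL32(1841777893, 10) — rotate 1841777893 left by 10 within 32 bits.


Rotate 0b1101101110001110100110011100101 left by 10 (32-bit) = 0b11101001100111001010110110111 = 489919927

489919927


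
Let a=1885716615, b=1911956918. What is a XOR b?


1885716615 ^ 1911956918 = 26469681

26469681


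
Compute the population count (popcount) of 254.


0b11111110 has 7 set bits

7


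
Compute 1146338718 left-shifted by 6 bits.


0b1000100010100111011110110011110 << 6 = 0b1000100010100111011110110011110000000 = 73365677952

73365677952


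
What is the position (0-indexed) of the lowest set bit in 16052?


0b11111010110100. Lowest set bit at position 2

2


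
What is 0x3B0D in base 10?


3B0D hex = 15117 decimal

15117


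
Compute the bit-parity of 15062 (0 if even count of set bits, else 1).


0b11101011010110 has 9 ones => parity 1

1


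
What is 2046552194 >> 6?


0b1111001111110111110100010000010 >> 6 = 0b1111001111110111110100010 = 31977378

31977378


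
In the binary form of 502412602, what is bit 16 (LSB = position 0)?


0b11101111100100011010100111010, position 16 = 0

0


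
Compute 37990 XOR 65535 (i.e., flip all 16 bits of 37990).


37990 ^ 65535 = 27545

27545


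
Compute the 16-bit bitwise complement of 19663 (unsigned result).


~0b100110011001111 = 0b1011001100110000 = 45872 (16-bit unsigned)

45872


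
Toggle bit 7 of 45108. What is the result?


45108 ^ (1 << 7) = 45108 ^ 128 = 45236

45236


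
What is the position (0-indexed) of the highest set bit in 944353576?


0b111000010010011011000100101000. Highest set bit at position 29

29


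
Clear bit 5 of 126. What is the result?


126 & ~(1 << 5) = 94

94


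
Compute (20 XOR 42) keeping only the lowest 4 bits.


Step 1: 20 ^ 42 = 62
Step 2: 62 & 15 = 14

14


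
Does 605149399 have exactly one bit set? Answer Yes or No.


0b100100000100011101100011010111. Multiple bits set => No

No


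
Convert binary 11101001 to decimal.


11101001 in decimal = 233

233


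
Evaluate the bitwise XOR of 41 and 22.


0b101001 ^ 0b10110 = 0b111111 = 63

63


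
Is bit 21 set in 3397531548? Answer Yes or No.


0b11001010100000100011011110011100, bit 21 = 0. No

No


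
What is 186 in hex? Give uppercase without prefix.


186 = BA hex

BA


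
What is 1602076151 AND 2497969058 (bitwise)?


0b1011111011111011011110111110111 & 0b10010100111000111111101110100010 = 0b10100011000011011100110100010 = 341948834

341948834


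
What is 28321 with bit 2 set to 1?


28321 | (1 << 2) = 28321 | 4 = 28325

28325


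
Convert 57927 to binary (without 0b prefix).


57927 = 1110001001000111 in binary

1110001001000111


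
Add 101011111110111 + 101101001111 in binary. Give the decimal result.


101011111110111 + 101101001111 = 110001101000110 = 25414

25414


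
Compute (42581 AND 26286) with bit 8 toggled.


Step 1: 42581 & 26286 = 9732
Step 2: 9732 ^ (1 << 8) = 9732 ^ 256 = 9988

9988


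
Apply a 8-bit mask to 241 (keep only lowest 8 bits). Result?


241 & 255 = 241

241


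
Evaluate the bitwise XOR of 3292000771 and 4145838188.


0b11000100001101111111001000000011 ^ 0b11110111000111000111100001101100 = 0b110011001010111000101001101111 = 858491503

858491503


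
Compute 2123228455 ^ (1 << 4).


2123228455 ^ (1 << 4) = 2123228455 ^ 16 = 2123228471

2123228471


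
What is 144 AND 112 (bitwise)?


0b10010000 & 0b1110000 = 0b10000 = 16

16


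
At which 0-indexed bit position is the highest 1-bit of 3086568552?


0b10110111111110010100110001101000. Highest set bit at position 31

31


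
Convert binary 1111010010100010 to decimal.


1111010010100010 in decimal = 62626

62626


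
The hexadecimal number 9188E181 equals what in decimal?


9188E181 hex = 2441666945 decimal

2441666945


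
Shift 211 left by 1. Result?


0b11010011 << 1 = 0b110100110 = 422

422


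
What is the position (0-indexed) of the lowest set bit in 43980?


0b1010101111001100. Lowest set bit at position 2

2


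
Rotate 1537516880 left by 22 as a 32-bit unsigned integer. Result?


Rotate 0b1011011101001001010010101010000 left by 22 (32-bit) = 0b1010100000101101110100100101001 = 1410787625

1410787625


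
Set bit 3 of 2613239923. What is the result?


2613239923 | (1 << 3) = 2613239923 | 8 = 2613239931

2613239931


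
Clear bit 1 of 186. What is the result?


186 & ~(1 << 1) = 184

184


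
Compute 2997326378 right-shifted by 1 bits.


0b10110010101001111001001000101010 >> 1 = 0b1011001010100111100100100010101 = 1498663189

1498663189


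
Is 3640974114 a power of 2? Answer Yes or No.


0b11011001000001001101101100100010. Multiple bits set => No

No


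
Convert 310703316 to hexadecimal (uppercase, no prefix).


310703316 = 1284F4D4 hex

1284F4D4


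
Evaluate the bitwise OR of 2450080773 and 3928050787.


0b10010010000010010100010000000101 | 0b11101010001000010100110001100011 = 0b11111010001010010100110001100111 = 4197010535

4197010535


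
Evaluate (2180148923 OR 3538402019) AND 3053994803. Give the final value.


Step 1: 2180148923 | 3538402019 = 3556245243
Step 2: 3556245243 & 3053994803 = 2449490483

2449490483


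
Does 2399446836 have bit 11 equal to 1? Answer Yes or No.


0b10001111000001001010011100110100, bit 11 = 0. No

No


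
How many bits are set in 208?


0b11010000 has 3 set bits

3


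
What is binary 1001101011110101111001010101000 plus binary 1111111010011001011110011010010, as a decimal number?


1001101011110101111001010101000 + 1111111010011001011110011010010 = 11001100110001111010111101111010 = 3435638650

3435638650


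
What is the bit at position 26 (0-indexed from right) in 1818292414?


0b1101100011000001111000010111110, position 26 = 1

1


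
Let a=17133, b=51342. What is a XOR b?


17133 ^ 51342 = 35427

35427


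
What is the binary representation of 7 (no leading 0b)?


7 = 111 in binary

111


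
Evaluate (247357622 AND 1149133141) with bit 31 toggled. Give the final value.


Step 1: 247357622 & 1149133141 = 71196692
Step 2: 71196692 ^ (1 << 31) = 71196692 ^ 2147483648 = 2218680340

2218680340


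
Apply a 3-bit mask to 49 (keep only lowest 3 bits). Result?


49 & 7 = 1

1


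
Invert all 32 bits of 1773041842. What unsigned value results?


1773041842 ^ 4294967295 = 2521925453

2521925453


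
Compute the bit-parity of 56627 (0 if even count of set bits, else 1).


0b1101110100110011 has 10 ones => parity 0

0


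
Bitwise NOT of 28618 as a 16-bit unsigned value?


~0b110111111001010 = 0b1001000000110101 = 36917 (16-bit unsigned)

36917


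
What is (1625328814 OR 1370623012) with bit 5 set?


Step 1: 1625328814 | 1370623012 = 1911721134
Step 2: 1911721134 | (1 << 5) = 1911721134 | 32 = 1911721134

1911721134


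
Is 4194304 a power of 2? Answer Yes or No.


0b10000000000000000000000. Only one bit set => Yes

Yes


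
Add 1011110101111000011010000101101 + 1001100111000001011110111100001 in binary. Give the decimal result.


1011110101111000011010000101101 + 1001100111000001011110111100001 = 10101011100111001111001000001110 = 2879189518

2879189518


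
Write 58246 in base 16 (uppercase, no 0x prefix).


58246 = E386 hex

E386


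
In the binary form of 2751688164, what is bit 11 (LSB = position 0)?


0b10100100000000110110110111100100, position 11 = 1

1


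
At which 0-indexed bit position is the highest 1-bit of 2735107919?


0b10100011000001100110111101001111. Highest set bit at position 31

31


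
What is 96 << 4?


0b1100000 << 4 = 0b11000000000 = 1536

1536


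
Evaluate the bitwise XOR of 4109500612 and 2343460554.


0b11110100111100100000000011000100 ^ 0b10001011101011100101111011001010 = 0b1111111010111000101111000001110 = 2136759822

2136759822


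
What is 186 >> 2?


0b10111010 >> 2 = 0b101110 = 46

46


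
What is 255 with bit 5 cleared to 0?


255 & ~(1 << 5) = 223

223


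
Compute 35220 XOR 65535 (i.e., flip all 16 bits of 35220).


35220 ^ 65535 = 30315

30315


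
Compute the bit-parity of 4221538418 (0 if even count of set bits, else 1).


0b11111011100111111001000001110010 has 19 ones => parity 1

1


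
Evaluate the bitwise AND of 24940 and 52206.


0b110000101101100 & 0b1100101111101110 = 0b100000101101100 = 16748

16748


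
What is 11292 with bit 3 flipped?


11292 ^ (1 << 3) = 11292 ^ 8 = 11284

11284


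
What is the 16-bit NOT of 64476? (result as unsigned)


~0b1111101111011100 = 0b10000100011 = 1059 (16-bit unsigned)

1059


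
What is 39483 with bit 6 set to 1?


39483 | (1 << 6) = 39483 | 64 = 39547

39547


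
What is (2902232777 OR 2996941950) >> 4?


Step 1: 2902232777 | 2996941950 = 3204300543
Step 2: 3204300543 >> 4 = 200268783

200268783


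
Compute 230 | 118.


0b11100110 | 0b1110110 = 0b11110110 = 246

246


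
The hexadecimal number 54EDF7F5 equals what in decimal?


54EDF7F5 hex = 1424881653 decimal

1424881653


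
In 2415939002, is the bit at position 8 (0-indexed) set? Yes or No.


0b10010000000000000100110110111010, bit 8 = 1. Yes

Yes


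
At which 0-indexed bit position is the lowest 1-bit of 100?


0b1100100. Lowest set bit at position 2

2


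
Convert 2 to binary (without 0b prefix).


2 = 10 in binary

10


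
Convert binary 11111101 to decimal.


11111101 in decimal = 253

253


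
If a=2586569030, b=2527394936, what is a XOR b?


2586569030 ^ 2527394936 = 210703678

210703678


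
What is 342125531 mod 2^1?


342125531 & 1 = 1

1


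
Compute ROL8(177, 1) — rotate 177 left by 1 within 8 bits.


Rotate 0b10110001 left by 1 (8-bit) = 0b1100011 = 99

99


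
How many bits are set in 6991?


0b1101101001111 has 9 set bits

9


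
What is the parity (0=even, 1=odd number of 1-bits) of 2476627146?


0b10010011100111100101010011001010 has 16 ones => parity 0

0
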